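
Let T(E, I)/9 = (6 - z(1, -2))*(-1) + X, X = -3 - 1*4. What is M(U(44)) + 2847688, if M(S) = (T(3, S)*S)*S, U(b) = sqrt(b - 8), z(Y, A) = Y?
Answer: 2843800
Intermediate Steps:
U(b) = sqrt(-8 + b)
X = -7 (X = -3 - 4 = -7)
T(E, I) = -108 (T(E, I) = 9*((6 - 1*1)*(-1) - 7) = 9*((6 - 1)*(-1) - 7) = 9*(5*(-1) - 7) = 9*(-5 - 7) = 9*(-12) = -108)
M(S) = -108*S**2 (M(S) = (-108*S)*S = -108*S**2)
M(U(44)) + 2847688 = -108*(sqrt(-8 + 44))**2 + 2847688 = -108*(sqrt(36))**2 + 2847688 = -108*6**2 + 2847688 = -108*36 + 2847688 = -3888 + 2847688 = 2843800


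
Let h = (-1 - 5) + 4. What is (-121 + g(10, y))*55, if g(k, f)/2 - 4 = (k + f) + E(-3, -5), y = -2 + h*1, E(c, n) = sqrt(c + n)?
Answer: -5555 + 220*I*sqrt(2) ≈ -5555.0 + 311.13*I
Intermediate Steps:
h = -2 (h = -6 + 4 = -2)
y = -4 (y = -2 - 2*1 = -2 - 2 = -4)
g(k, f) = 8 + 2*f + 2*k + 4*I*sqrt(2) (g(k, f) = 8 + 2*((k + f) + sqrt(-3 - 5)) = 8 + 2*((f + k) + sqrt(-8)) = 8 + 2*((f + k) + 2*I*sqrt(2)) = 8 + 2*(f + k + 2*I*sqrt(2)) = 8 + (2*f + 2*k + 4*I*sqrt(2)) = 8 + 2*f + 2*k + 4*I*sqrt(2))
(-121 + g(10, y))*55 = (-121 + (8 + 2*(-4) + 2*10 + 4*I*sqrt(2)))*55 = (-121 + (8 - 8 + 20 + 4*I*sqrt(2)))*55 = (-121 + (20 + 4*I*sqrt(2)))*55 = (-101 + 4*I*sqrt(2))*55 = -5555 + 220*I*sqrt(2)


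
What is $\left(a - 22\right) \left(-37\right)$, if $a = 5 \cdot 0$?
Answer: $814$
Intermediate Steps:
$a = 0$
$\left(a - 22\right) \left(-37\right) = \left(0 - 22\right) \left(-37\right) = \left(-22\right) \left(-37\right) = 814$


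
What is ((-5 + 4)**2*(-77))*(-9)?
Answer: 693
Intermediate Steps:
((-5 + 4)**2*(-77))*(-9) = ((-1)**2*(-77))*(-9) = (1*(-77))*(-9) = -77*(-9) = 693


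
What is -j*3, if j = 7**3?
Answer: -1029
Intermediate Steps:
j = 343
-j*3 = -1*343*3 = -343*3 = -1029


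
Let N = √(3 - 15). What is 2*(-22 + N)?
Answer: -44 + 4*I*√3 ≈ -44.0 + 6.9282*I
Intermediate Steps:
N = 2*I*√3 (N = √(-12) = 2*I*√3 ≈ 3.4641*I)
2*(-22 + N) = 2*(-22 + 2*I*√3) = -44 + 4*I*√3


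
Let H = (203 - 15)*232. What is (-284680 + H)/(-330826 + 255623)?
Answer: 241064/75203 ≈ 3.2055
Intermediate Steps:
H = 43616 (H = 188*232 = 43616)
(-284680 + H)/(-330826 + 255623) = (-284680 + 43616)/(-330826 + 255623) = -241064/(-75203) = -241064*(-1/75203) = 241064/75203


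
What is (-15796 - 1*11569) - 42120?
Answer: -69485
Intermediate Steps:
(-15796 - 1*11569) - 42120 = (-15796 - 11569) - 42120 = -27365 - 42120 = -69485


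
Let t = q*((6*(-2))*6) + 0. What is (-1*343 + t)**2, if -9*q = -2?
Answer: 128881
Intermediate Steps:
q = 2/9 (q = -1/9*(-2) = 2/9 ≈ 0.22222)
t = -16 (t = 2*((6*(-2))*6)/9 + 0 = 2*(-12*6)/9 + 0 = (2/9)*(-72) + 0 = -16 + 0 = -16)
(-1*343 + t)**2 = (-1*343 - 16)**2 = (-343 - 16)**2 = (-359)**2 = 128881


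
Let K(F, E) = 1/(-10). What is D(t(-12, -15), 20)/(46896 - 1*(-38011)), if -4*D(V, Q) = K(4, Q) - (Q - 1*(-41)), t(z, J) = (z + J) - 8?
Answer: 611/3396280 ≈ 0.00017990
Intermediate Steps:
K(F, E) = -⅒
t(z, J) = -8 + J + z (t(z, J) = (J + z) - 8 = -8 + J + z)
D(V, Q) = 411/40 + Q/4 (D(V, Q) = -(-⅒ - (Q - 1*(-41)))/4 = -(-⅒ - (Q + 41))/4 = -(-⅒ - (41 + Q))/4 = -(-⅒ + (-41 - Q))/4 = -(-411/10 - Q)/4 = 411/40 + Q/4)
D(t(-12, -15), 20)/(46896 - 1*(-38011)) = (411/40 + (¼)*20)/(46896 - 1*(-38011)) = (411/40 + 5)/(46896 + 38011) = (611/40)/84907 = (611/40)*(1/84907) = 611/3396280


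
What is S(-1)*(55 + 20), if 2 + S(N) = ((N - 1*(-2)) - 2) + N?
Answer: -300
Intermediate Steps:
S(N) = -2 + 2*N (S(N) = -2 + (((N - 1*(-2)) - 2) + N) = -2 + (((N + 2) - 2) + N) = -2 + (((2 + N) - 2) + N) = -2 + (N + N) = -2 + 2*N)
S(-1)*(55 + 20) = (-2 + 2*(-1))*(55 + 20) = (-2 - 2)*75 = -4*75 = -300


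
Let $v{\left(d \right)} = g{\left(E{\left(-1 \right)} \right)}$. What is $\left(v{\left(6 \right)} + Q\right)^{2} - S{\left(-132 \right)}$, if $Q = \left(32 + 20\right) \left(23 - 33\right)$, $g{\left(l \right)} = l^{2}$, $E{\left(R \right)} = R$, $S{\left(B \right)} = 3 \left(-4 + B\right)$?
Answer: $269769$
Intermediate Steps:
$S{\left(B \right)} = -12 + 3 B$
$v{\left(d \right)} = 1$ ($v{\left(d \right)} = \left(-1\right)^{2} = 1$)
$Q = -520$ ($Q = 52 \left(-10\right) = -520$)
$\left(v{\left(6 \right)} + Q\right)^{2} - S{\left(-132 \right)} = \left(1 - 520\right)^{2} - \left(-12 + 3 \left(-132\right)\right) = \left(-519\right)^{2} - \left(-12 - 396\right) = 269361 - -408 = 269361 + 408 = 269769$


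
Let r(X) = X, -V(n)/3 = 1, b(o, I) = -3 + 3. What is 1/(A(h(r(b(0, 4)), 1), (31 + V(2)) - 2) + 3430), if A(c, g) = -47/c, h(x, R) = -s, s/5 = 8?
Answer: 40/137247 ≈ 0.00029145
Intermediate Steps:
b(o, I) = 0
V(n) = -3 (V(n) = -3*1 = -3)
s = 40 (s = 5*8 = 40)
h(x, R) = -40 (h(x, R) = -1*40 = -40)
1/(A(h(r(b(0, 4)), 1), (31 + V(2)) - 2) + 3430) = 1/(-47/(-40) + 3430) = 1/(-47*(-1/40) + 3430) = 1/(47/40 + 3430) = 1/(137247/40) = 40/137247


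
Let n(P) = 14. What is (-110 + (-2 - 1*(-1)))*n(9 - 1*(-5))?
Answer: -1554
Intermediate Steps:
(-110 + (-2 - 1*(-1)))*n(9 - 1*(-5)) = (-110 + (-2 - 1*(-1)))*14 = (-110 + (-2 + 1))*14 = (-110 - 1)*14 = -111*14 = -1554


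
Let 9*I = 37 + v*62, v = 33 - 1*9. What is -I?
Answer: -1525/9 ≈ -169.44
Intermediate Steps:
v = 24 (v = 33 - 9 = 24)
I = 1525/9 (I = (37 + 24*62)/9 = (37 + 1488)/9 = (⅑)*1525 = 1525/9 ≈ 169.44)
-I = -1*1525/9 = -1525/9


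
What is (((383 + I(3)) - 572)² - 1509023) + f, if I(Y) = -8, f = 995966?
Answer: -474248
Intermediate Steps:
(((383 + I(3)) - 572)² - 1509023) + f = (((383 - 8) - 572)² - 1509023) + 995966 = ((375 - 572)² - 1509023) + 995966 = ((-197)² - 1509023) + 995966 = (38809 - 1509023) + 995966 = -1470214 + 995966 = -474248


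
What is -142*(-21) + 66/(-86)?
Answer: 128193/43 ≈ 2981.2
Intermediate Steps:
-142*(-21) + 66/(-86) = 2982 + 66*(-1/86) = 2982 - 33/43 = 128193/43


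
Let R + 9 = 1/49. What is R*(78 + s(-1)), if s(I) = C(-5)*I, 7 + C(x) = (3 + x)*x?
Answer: -33000/49 ≈ -673.47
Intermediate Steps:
C(x) = -7 + x*(3 + x) (C(x) = -7 + (3 + x)*x = -7 + x*(3 + x))
R = -440/49 (R = -9 + 1/49 = -440/49 ≈ -8.9796)
s(I) = 3*I (s(I) = (-7 + (-5)² + 3*(-5))*I = (-7 + 25 - 15)*I = 3*I)
R*(78 + s(-1)) = -440*(78 + 3*(-1))/49 = -440*(78 - 3)/49 = -440/49*75 = -33000/49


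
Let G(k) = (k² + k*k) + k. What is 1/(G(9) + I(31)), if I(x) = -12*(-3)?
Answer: 1/207 ≈ 0.0048309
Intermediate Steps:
I(x) = 36
G(k) = k + 2*k² (G(k) = (k² + k²) + k = 2*k² + k = k + 2*k²)
1/(G(9) + I(31)) = 1/(9*(1 + 2*9) + 36) = 1/(9*(1 + 18) + 36) = 1/(9*19 + 36) = 1/(171 + 36) = 1/207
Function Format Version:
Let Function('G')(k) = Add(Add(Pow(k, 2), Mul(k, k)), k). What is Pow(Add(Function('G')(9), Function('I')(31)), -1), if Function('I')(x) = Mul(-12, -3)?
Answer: Rational(1, 207) ≈ 0.0048309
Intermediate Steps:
Function('I')(x) = 36
Function('G')(k) = Add(k, Mul(2, Pow(k, 2))) (Function('G')(k) = Add(Add(Pow(k, 2), Pow(k, 2)), k) = Add(Mul(2, Pow(k, 2)), k) = Add(k, Mul(2, Pow(k, 2))))
Pow(Add(Function('G')(9), Function('I')(31)), -1) = Pow(Add(Mul(9, Add(1, Mul(2, 9))), 36), -1) = Pow(Add(Mul(9, Add(1, 18)), 36), -1) = Pow(Add(Mul(9, 19), 36), -1) = Pow(Add(171, 36), -1) = Pow(207, -1) = Rational(1, 207)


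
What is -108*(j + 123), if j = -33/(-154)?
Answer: -93150/7 ≈ -13307.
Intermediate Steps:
j = 3/14 (j = -33*(-1/154) = 3/14 ≈ 0.21429)
-108*(j + 123) = -108*(3/14 + 123) = -108*1725/14 = -93150/7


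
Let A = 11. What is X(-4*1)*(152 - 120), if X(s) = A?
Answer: 352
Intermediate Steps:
X(s) = 11
X(-4*1)*(152 - 120) = 11*(152 - 120) = 11*32 = 352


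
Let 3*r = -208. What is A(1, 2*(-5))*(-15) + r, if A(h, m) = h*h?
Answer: -253/3 ≈ -84.333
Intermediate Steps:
r = -208/3 (r = (⅓)*(-208) = -208/3 ≈ -69.333)
A(h, m) = h²
A(1, 2*(-5))*(-15) + r = 1²*(-15) - 208/3 = 1*(-15) - 208/3 = -15 - 208/3 = -253/3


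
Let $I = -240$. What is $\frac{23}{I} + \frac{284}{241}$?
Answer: $\frac{62617}{57840} \approx 1.0826$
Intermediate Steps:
$\frac{23}{I} + \frac{284}{241} = \frac{23}{-240} + \frac{284}{241} = 23 \left(- \frac{1}{240}\right) + 284 \cdot \frac{1}{241} = - \frac{23}{240} + \frac{284}{241} = \frac{62617}{57840}$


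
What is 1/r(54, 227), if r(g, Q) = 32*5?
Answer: 1/160 ≈ 0.0062500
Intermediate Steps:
r(g, Q) = 160
1/r(54, 227) = 1/160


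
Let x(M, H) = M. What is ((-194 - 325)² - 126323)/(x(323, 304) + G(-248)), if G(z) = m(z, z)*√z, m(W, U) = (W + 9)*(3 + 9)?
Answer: 46201274/2040009481 + 820465968*I*√62/2040009481 ≈ 0.022648 + 3.1668*I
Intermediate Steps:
m(W, U) = 108 + 12*W (m(W, U) = (9 + W)*12 = 108 + 12*W)
G(z) = √z*(108 + 12*z) (G(z) = (108 + 12*z)*√z = √z*(108 + 12*z))
((-194 - 325)² - 126323)/(x(323, 304) + G(-248)) = ((-194 - 325)² - 126323)/(323 + 12*√(-248)*(9 - 248)) = ((-519)² - 126323)/(323 + 12*(2*I*√62)*(-239)) = (269361 - 126323)/(323 - 5736*I*√62) = 143038/(323 - 5736*I*√62)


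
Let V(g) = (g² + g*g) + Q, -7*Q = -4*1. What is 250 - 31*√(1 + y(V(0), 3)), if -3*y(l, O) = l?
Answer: 250 - 31*√357/21 ≈ 222.11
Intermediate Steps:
Q = 4/7 (Q = -(-4)/7 = -⅐*(-4) = 4/7 ≈ 0.57143)
V(g) = 4/7 + 2*g² (V(g) = (g² + g*g) + 4/7 = (g² + g²) + 4/7 = 2*g² + 4/7 = 4/7 + 2*g²)
y(l, O) = -l/3
250 - 31*√(1 + y(V(0), 3)) = 250 - 31*√(1 - (4/7 + 2*0²)/3) = 250 - 31*√(1 - (4/7 + 2*0)/3) = 250 - 31*√(1 - (4/7 + 0)/3) = 250 - 31*√(1 - ⅓*4/7) = 250 - 31*√(1 - 4/21) = 250 - 31*√357/21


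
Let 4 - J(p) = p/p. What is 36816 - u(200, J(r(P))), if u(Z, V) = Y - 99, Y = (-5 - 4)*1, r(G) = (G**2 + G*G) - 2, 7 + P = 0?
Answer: 36924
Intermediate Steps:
P = -7 (P = -7 + 0 = -7)
r(G) = -2 + 2*G**2 (r(G) = (G**2 + G**2) - 2 = 2*G**2 - 2 = -2 + 2*G**2)
J(p) = 3 (J(p) = 4 - p/p = 4 - 1*1 = 4 - 1 = 3)
Y = -9 (Y = -9*1 = -9)
u(Z, V) = -108 (u(Z, V) = -9 - 99 = -108)
36816 - u(200, J(r(P))) = 36816 - 1*(-108) = 36816 + 108 = 36924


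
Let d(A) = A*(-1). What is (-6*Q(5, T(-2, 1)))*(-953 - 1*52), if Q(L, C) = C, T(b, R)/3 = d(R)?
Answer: -18090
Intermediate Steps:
d(A) = -A
T(b, R) = -3*R (T(b, R) = 3*(-R) = -3*R)
(-6*Q(5, T(-2, 1)))*(-953 - 1*52) = (-(-18))*(-953 - 1*52) = (-6*(-3))*(-953 - 52) = 18*(-1005) = -18090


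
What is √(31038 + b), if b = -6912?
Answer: √24126 ≈ 155.33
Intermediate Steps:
√(31038 + b) = √(31038 - 6912) = √24126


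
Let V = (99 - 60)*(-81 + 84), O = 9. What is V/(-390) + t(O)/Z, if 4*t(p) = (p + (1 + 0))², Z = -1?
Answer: -253/10 ≈ -25.300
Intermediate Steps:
t(p) = (1 + p)²/4 (t(p) = (p + (1 + 0))²/4 = (p + 1)²/4 = (1 + p)²/4)
V = 117 (V = 39*3 = 117)
V/(-390) + t(O)/Z = 117/(-390) + ((1 + 9)²/4)/(-1) = 117*(-1/390) + ((¼)*10²)*(-1) = -3/10 + ((¼)*100)*(-1) = -3/10 + 25*(-1) = -3/10 - 25 = -253/10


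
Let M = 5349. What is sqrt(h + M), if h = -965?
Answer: 4*sqrt(274) ≈ 66.212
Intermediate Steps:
sqrt(h + M) = sqrt(-965 + 5349) = sqrt(4384) = 4*sqrt(274)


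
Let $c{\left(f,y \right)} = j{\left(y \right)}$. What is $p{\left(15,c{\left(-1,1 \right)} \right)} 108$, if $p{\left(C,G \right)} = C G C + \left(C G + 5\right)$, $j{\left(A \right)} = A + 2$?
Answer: $78300$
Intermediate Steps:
$j{\left(A \right)} = 2 + A$
$c{\left(f,y \right)} = 2 + y$
$p{\left(C,G \right)} = 5 + C G + G C^{2}$ ($p{\left(C,G \right)} = G C^{2} + \left(5 + C G\right) = 5 + C G + G C^{2}$)
$p{\left(15,c{\left(-1,1 \right)} \right)} 108 = \left(5 + 15 \left(2 + 1\right) + \left(2 + 1\right) 15^{2}\right) 108 = \left(5 + 15 \cdot 3 + 3 \cdot 225\right) 108 = \left(5 + 45 + 675\right) 108 = 725 \cdot 108 = 78300$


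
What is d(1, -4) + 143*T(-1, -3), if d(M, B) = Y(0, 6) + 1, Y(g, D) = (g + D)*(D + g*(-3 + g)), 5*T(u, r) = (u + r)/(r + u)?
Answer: 328/5 ≈ 65.600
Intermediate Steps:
T(u, r) = ⅕ (T(u, r) = ((u + r)/(r + u))/5 = ((r + u)/(r + u))/5 = (⅕)*1 = ⅕)
Y(g, D) = (D + g)*(D + g*(-3 + g))
d(M, B) = 37 (d(M, B) = (6² + 0³ - 3*0² + 6*0² - 2*6*0) + 1 = (36 + 0 - 3*0 + 6*0 + 0) + 1 = (36 + 0 + 0 + 0 + 0) + 1 = 36 + 1 = 37)
d(1, -4) + 143*T(-1, -3) = 37 + 143*(⅕) = 37 + 143/5 = 328/5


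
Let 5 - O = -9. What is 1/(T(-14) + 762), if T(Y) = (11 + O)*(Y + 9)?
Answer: 1/637 ≈ 0.0015699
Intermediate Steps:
O = 14 (O = 5 - 1*(-9) = 5 + 9 = 14)
T(Y) = 225 + 25*Y (T(Y) = (11 + 14)*(Y + 9) = 25*(9 + Y) = 225 + 25*Y)
1/(T(-14) + 762) = 1/((225 + 25*(-14)) + 762) = 1/((225 - 350) + 762) = 1/(-125 + 762) = 1/637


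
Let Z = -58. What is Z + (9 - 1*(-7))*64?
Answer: 966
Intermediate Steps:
Z + (9 - 1*(-7))*64 = -58 + (9 - 1*(-7))*64 = -58 + (9 + 7)*64 = -58 + 16*64 = -58 + 1024 = 966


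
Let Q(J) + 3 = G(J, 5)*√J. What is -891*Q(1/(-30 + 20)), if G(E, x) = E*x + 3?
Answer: 2673 - 891*I*√10/4 ≈ 2673.0 - 704.4*I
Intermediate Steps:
G(E, x) = 3 + E*x
Q(J) = -3 + √J*(3 + 5*J) (Q(J) = -3 + (3 + J*5)*√J = -3 + (3 + 5*J)*√J = -3 + √J*(3 + 5*J))
-891*Q(1/(-30 + 20)) = -891*(-3 + √(1/(-30 + 20))*(3 + 5/(-30 + 20))) = -891*(-3 + √(1/(-10))*(3 + 5/(-10))) = -891*(-3 + √(-⅒)*(3 + 5*(-⅒))) = -891*(-3 + (I*√10/10)*(3 - ½)) = -891*(-3 + (I*√10/10)*(5/2)) = -891*(-3 + I*√10/4) = 2673 - 891*I*√10/4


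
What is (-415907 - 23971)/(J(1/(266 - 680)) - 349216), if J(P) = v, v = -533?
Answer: 146626/116583 ≈ 1.2577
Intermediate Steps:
J(P) = -533
(-415907 - 23971)/(J(1/(266 - 680)) - 349216) = (-415907 - 23971)/(-533 - 349216) = -439878/(-349749) = -439878*(-1/349749) = 146626/116583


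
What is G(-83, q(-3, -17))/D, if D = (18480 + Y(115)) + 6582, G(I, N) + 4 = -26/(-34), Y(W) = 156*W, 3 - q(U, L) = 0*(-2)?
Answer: -55/731034 ≈ -7.5236e-5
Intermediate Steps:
q(U, L) = 3 (q(U, L) = 3 - 0*(-2) = 3 - 1*0 = 3 + 0 = 3)
G(I, N) = -55/17 (G(I, N) = -4 - 26/(-34) = -4 - 26*(-1/34) = -4 + 13/17 = -55/17)
D = 43002 (D = (18480 + 156*115) + 6582 = (18480 + 17940) + 6582 = 36420 + 6582 = 43002)
G(-83, q(-3, -17))/D = -55/17/43002 = -55/17*1/43002 = -55/731034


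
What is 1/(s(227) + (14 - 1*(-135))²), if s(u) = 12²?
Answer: 1/22345 ≈ 4.4753e-5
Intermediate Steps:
s(u) = 144
1/(s(227) + (14 - 1*(-135))²) = 1/(144 + (14 - 1*(-135))²) = 1/(144 + (14 + 135)²) = 1/(144 + 149²) = 1/(144 + 22201) = 1/22345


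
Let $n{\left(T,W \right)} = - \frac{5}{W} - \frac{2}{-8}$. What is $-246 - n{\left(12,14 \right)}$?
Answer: $- \frac{6885}{28} \approx -245.89$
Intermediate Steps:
$n{\left(T,W \right)} = \frac{1}{4} - \frac{5}{W}$ ($n{\left(T,W \right)} = - \frac{5}{W} - - \frac{1}{4} = - \frac{5}{W} + \frac{1}{4} = \frac{1}{4} - \frac{5}{W}$)
$-246 - n{\left(12,14 \right)} = -246 - \frac{-20 + 14}{4 \cdot 14} = -246 - \frac{1}{4} \cdot \frac{1}{14} \left(-6\right) = -246 - - \frac{3}{28} = -246 + \frac{3}{28} = - \frac{6885}{28}$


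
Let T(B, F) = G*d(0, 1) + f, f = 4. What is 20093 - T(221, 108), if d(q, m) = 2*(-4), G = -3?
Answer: 20065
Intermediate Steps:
d(q, m) = -8
T(B, F) = 28 (T(B, F) = -3*(-8) + 4 = 24 + 4 = 28)
20093 - T(221, 108) = 20093 - 1*28 = 20093 - 28 = 20065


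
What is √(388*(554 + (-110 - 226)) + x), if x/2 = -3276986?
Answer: 2*I*√1617347 ≈ 2543.5*I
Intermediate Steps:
x = -6553972 (x = 2*(-3276986) = -6553972)
√(388*(554 + (-110 - 226)) + x) = √(388*(554 + (-110 - 226)) - 6553972) = √(388*(554 - 336) - 6553972) = √(388*218 - 6553972) = √(84584 - 6553972) = √(-6469388) = 2*I*√1617347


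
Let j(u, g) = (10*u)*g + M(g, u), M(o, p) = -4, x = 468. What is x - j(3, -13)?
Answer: 862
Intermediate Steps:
j(u, g) = -4 + 10*g*u (j(u, g) = (10*u)*g - 4 = 10*g*u - 4 = -4 + 10*g*u)
x - j(3, -13) = 468 - (-4 + 10*(-13)*3) = 468 - (-4 - 390) = 468 - 1*(-394) = 468 + 394 = 862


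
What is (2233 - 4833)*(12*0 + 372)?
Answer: -967200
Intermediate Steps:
(2233 - 4833)*(12*0 + 372) = -2600*(0 + 372) = -2600*372 = -967200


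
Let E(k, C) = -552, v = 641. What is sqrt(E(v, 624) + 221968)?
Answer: 2*sqrt(55354) ≈ 470.55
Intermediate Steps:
sqrt(E(v, 624) + 221968) = sqrt(-552 + 221968) = sqrt(221416) = 2*sqrt(55354)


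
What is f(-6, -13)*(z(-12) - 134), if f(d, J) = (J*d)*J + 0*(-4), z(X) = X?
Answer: 148044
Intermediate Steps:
f(d, J) = d*J² (f(d, J) = d*J² + 0 = d*J²)
f(-6, -13)*(z(-12) - 134) = (-6*(-13)²)*(-12 - 134) = -6*169*(-146) = -1014*(-146) = 148044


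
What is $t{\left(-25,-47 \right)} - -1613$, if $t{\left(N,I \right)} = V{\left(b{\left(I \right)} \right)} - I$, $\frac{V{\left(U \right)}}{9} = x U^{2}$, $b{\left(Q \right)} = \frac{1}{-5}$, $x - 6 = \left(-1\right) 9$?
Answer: $\frac{41473}{25} \approx 1658.9$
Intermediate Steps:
$x = -3$ ($x = 6 - 9 = -3$)
$b{\left(Q \right)} = - \frac{1}{5}$
$V{\left(U \right)} = - 27 U^{2}$ ($V{\left(U \right)} = 9 \left(- 3 U^{2}\right) = - 27 U^{2}$)
$t{\left(N,I \right)} = - \frac{27}{25} - I$ ($t{\left(N,I \right)} = - 27 \left(- \frac{1}{5}\right)^{2} - I = \left(-27\right) \frac{1}{25} - I = - \frac{27}{25} - I$)
$t{\left(-25,-47 \right)} - -1613 = \left(- \frac{27}{25} - -47\right) - -1613 = \left(- \frac{27}{25} + 47\right) + 1613 = \frac{1148}{25} + 1613 = \frac{41473}{25}$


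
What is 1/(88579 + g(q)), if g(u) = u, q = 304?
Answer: 1/88883 ≈ 1.1251e-5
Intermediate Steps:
1/(88579 + g(q)) = 1/(88579 + 304) = 1/88883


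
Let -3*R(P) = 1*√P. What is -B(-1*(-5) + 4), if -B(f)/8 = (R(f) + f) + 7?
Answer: 120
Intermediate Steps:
R(P) = -√P/3
B(f) = -56 - 8*f + 8*√f/3 (B(f) = -8*((-√f/3 + f) + 7) = -8*((f - √f/3) + 7) = -8*(7 + f - √f/3) = -56 - 8*f + 8*√f/3)
-B(-1*(-5) + 4) = -(-56 - 8*(-1*(-5) + 4) + 8*√(-1*(-5) + 4)/3) = -(-56 - 8*(5 + 4) + 8*√(5 + 4)/3) = -(-56 - 8*9 + 8*√9/3) = -(-56 - 72 + (8/3)*3) = -(-56 - 72 + 8) = -1*(-120) = 120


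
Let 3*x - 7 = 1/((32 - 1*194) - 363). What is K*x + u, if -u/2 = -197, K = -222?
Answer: -65026/525 ≈ -123.86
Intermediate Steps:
u = 394 (u = -2*(-197) = 394)
x = 3674/1575 (x = 7/3 + 1/(3*((32 - 1*194) - 363)) = 7/3 + 1/(3*((32 - 194) - 363)) = 7/3 + 1/(3*(-162 - 363)) = 7/3 + (⅓)/(-525) = 7/3 + (⅓)*(-1/525) = 7/3 - 1/1575 = 3674/1575 ≈ 2.3327)
K*x + u = -222*3674/1575 + 394 = -271876/525 + 394 = -65026/525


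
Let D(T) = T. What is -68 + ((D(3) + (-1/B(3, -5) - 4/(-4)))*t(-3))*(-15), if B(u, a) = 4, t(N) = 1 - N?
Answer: -293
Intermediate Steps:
-68 + ((D(3) + (-1/B(3, -5) - 4/(-4)))*t(-3))*(-15) = -68 + ((3 + (-1/4 - 4/(-4)))*(1 - 1*(-3)))*(-15) = -68 + ((3 + (-1*1/4 - 4*(-1/4)))*(1 + 3))*(-15) = -68 + ((3 + (-1/4 + 1))*4)*(-15) = -68 + ((3 + 3/4)*4)*(-15) = -68 + ((15/4)*4)*(-15) = -68 + 15*(-15) = -68 - 225 = -293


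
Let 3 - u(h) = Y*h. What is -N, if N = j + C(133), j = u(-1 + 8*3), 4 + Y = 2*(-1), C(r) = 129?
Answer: -270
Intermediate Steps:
Y = -6 (Y = -4 + 2*(-1) = -4 - 2 = -6)
u(h) = 3 + 6*h (u(h) = 3 - (-6)*h = 3 + 6*h)
j = 141 (j = 3 + 6*(-1 + 8*3) = 3 + 6*(-1 + 24) = 3 + 6*23 = 3 + 138 = 141)
N = 270 (N = 141 + 129 = 270)
-N = -1*270 = -270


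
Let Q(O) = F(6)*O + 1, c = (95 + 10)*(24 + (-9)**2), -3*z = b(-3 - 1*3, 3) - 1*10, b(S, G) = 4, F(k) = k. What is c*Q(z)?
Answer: 143325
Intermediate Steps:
z = 2 (z = -(4 - 1*10)/3 = -(4 - 10)/3 = -1/3*(-6) = 2)
c = 11025 (c = 105*(24 + 81) = 105*105 = 11025)
Q(O) = 1 + 6*O (Q(O) = 6*O + 1 = 1 + 6*O)
c*Q(z) = 11025*(1 + 6*2) = 11025*(1 + 12) = 11025*13 = 143325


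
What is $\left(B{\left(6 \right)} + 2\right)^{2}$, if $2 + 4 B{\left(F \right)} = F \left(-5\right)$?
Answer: $36$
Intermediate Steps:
$B{\left(F \right)} = - \frac{1}{2} - \frac{5 F}{4}$ ($B{\left(F \right)} = - \frac{1}{2} + \frac{F \left(-5\right)}{4} = - \frac{1}{2} + \frac{\left(-5\right) F}{4} = - \frac{1}{2} - \frac{5 F}{4}$)
$\left(B{\left(6 \right)} + 2\right)^{2} = \left(\left(- \frac{1}{2} - \frac{15}{2}\right) + 2\right)^{2} = \left(-8 + 2\right)^{2} = \left(-6\right)^{2} = 36$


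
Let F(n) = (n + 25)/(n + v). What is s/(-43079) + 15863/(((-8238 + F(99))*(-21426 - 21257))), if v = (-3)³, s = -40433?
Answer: 255867585731153/272598863098121 ≈ 0.93862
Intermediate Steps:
v = -27
F(n) = (25 + n)/(-27 + n) (F(n) = (n + 25)/(n - 27) = (25 + n)/(-27 + n))
s/(-43079) + 15863/(((-8238 + F(99))*(-21426 - 21257))) = -40433/(-43079) + 15863/(((-8238 + (25 + 99)/(-27 + 99))*(-21426 - 21257))) = -40433*(-1/43079) + 15863/(((-8238 + 124/72)*(-42683))) = 40433/43079 + 15863/(((-8238 + (1/72)*124)*(-42683))) = 40433/43079 + 15863/(((-8238 + 31/18)*(-42683))) = 40433/43079 + 15863/((-148253/18*(-42683))) = 40433/43079 + 15863/(6327882799/18) = 40433/43079 + 15863*(18/6327882799) = 40433/43079 + 285534/6327882799 = 255867585731153/272598863098121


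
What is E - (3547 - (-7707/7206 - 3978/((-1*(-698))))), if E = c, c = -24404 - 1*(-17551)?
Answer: -8723973359/838298 ≈ -10407.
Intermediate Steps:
c = -6853 (c = -24404 + 17551 = -6853)
E = -6853
E - (3547 - (-7707/7206 - 3978/((-1*(-698))))) = -6853 - (3547 - (-7707/7206 - 3978/((-1*(-698))))) = -6853 - (3547 - (-7707*1/7206 - 3978/698)) = -6853 - (3547 - (-2569/2402 - 3978*1/698)) = -6853 - (3547 - (-2569/2402 - 1989/349)) = -6853 - (3547 - 1*(-5674159/838298)) = -6853 - (3547 + 5674159/838298) = -6853 - 1*2979117165/838298 = -6853 - 2979117165/838298 = -8723973359/838298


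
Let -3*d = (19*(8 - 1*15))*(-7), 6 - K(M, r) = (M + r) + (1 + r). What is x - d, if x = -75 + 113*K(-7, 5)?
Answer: 1384/3 ≈ 461.33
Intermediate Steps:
K(M, r) = 5 - M - 2*r (K(M, r) = 6 - ((M + r) + (1 + r)) = 6 - (1 + M + 2*r) = 6 + (-1 - M - 2*r) = 5 - M - 2*r)
x = 151 (x = -75 + 113*(5 - 1*(-7) - 2*5) = -75 + 113*(5 + 7 - 10) = -75 + 113*2 = -75 + 226 = 151)
d = -931/3 (d = -19*(8 - 1*15)*(-7)/3 = -19*(8 - 15)*(-7)/3 = -19*(-7)*(-7)/3 = -(-133)*(-7)/3 = -⅓*931 = -931/3 ≈ -310.33)
x - d = 151 - 1*(-931/3) = 151 + 931/3 = 1384/3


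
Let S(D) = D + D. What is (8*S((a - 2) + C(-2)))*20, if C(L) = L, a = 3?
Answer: -320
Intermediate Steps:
S(D) = 2*D
(8*S((a - 2) + C(-2)))*20 = (8*(2*((3 - 2) - 2)))*20 = (8*(2*(1 - 2)))*20 = (8*(2*(-1)))*20 = (8*(-2))*20 = -16*20 = -320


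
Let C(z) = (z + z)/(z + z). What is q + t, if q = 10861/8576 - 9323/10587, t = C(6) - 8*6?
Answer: -4232291905/90794112 ≈ -46.614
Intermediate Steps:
C(z) = 1 (C(z) = (2*z)/((2*z)) = (2*z)*(1/(2*z)) = 1)
t = -47 (t = 1 - 8*6 = 1 - 48 = -47)
q = 35031359/90794112 (q = 10861*(1/8576) - 9323*1/10587 = 10861/8576 - 9323/10587 = 35031359/90794112 ≈ 0.38583)
q + t = 35031359/90794112 - 47 = -4232291905/90794112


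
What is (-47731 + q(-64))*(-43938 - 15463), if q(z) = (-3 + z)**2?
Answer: 2568618042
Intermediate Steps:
(-47731 + q(-64))*(-43938 - 15463) = (-47731 + (-3 - 64)**2)*(-43938 - 15463) = (-47731 + (-67)**2)*(-59401) = (-47731 + 4489)*(-59401) = -43242*(-59401) = 2568618042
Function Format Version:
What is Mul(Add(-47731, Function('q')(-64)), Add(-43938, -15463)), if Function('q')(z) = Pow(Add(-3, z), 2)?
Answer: 2568618042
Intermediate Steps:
Mul(Add(-47731, Function('q')(-64)), Add(-43938, -15463)) = Mul(Add(-47731, Pow(Add(-3, -64), 2)), Add(-43938, -15463)) = Mul(Add(-47731, Pow(-67, 2)), -59401) = Mul(Add(-47731, 4489), -59401) = Mul(-43242, -59401) = 2568618042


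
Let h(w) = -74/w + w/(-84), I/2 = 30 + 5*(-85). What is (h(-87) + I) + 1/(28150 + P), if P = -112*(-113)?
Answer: -13056865439/16567236 ≈ -788.11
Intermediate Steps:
P = 12656
I = -790 (I = 2*(30 + 5*(-85)) = 2*(30 - 425) = 2*(-395) = -790)
h(w) = -74/w - w/84 (h(w) = -74/w + w*(-1/84) = -74/w - w/84)
(h(-87) + I) + 1/(28150 + P) = ((-74/(-87) - 1/84*(-87)) - 790) + 1/(28150 + 12656) = ((-74*(-1/87) + 29/28) - 790) + 1/40806 = ((74/87 + 29/28) - 790) + 1/40806 = (4595/2436 - 790) + 1/40806 = -1919845/2436 + 1/40806 = -13056865439/16567236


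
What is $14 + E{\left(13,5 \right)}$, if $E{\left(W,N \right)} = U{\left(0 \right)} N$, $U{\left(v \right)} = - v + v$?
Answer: $14$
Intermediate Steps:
$U{\left(v \right)} = 0$
$E{\left(W,N \right)} = 0$ ($E{\left(W,N \right)} = 0 N = 0$)
$14 + E{\left(13,5 \right)} = 14 + 0 = 14$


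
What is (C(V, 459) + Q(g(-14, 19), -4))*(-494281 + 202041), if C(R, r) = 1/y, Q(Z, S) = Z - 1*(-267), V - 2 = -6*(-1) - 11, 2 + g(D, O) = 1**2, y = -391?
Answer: -30394421200/391 ≈ -7.7735e+7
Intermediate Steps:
g(D, O) = -1 (g(D, O) = -2 + 1**2 = -2 + 1 = -1)
V = -3 (V = 2 + (-6*(-1) - 11) = 2 + (6 - 11) = 2 - 5 = -3)
Q(Z, S) = 267 + Z (Q(Z, S) = Z + 267 = 267 + Z)
C(R, r) = -1/391 (C(R, r) = 1/(-391) = -1/391)
(C(V, 459) + Q(g(-14, 19), -4))*(-494281 + 202041) = (-1/391 + (267 - 1))*(-494281 + 202041) = (-1/391 + 266)*(-292240) = (104005/391)*(-292240) = -30394421200/391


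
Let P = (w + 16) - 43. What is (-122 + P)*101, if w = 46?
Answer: -10403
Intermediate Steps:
P = 19 (P = (46 + 16) - 43 = 62 - 43 = 19)
(-122 + P)*101 = (-122 + 19)*101 = -103*101 = -10403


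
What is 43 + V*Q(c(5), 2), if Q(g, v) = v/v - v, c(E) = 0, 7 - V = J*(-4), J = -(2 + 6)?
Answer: 68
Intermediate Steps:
J = -8 (J = -1*8 = -8)
V = -25 (V = 7 - (-8)*(-4) = 7 - 1*32 = 7 - 32 = -25)
Q(g, v) = 1 - v
43 + V*Q(c(5), 2) = 43 - 25*(1 - 1*2) = 43 - 25*(1 - 2) = 43 - 25*(-1) = 43 + 25 = 68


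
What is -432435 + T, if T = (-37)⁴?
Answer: 1441726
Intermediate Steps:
T = 1874161
-432435 + T = -432435 + 1874161 = 1441726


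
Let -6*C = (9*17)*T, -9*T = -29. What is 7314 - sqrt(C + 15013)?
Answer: 7314 - sqrt(537510)/6 ≈ 7191.8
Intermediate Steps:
T = 29/9 (T = -1/9*(-29) = 29/9 ≈ 3.2222)
C = -493/6 (C = -9*17*29/(6*9) = -51*29/(2*9) = -1/6*493 = -493/6 ≈ -82.167)
7314 - sqrt(C + 15013) = 7314 - sqrt(-493/6 + 15013) = 7314 - sqrt(89585/6) = 7314 - sqrt(537510)/6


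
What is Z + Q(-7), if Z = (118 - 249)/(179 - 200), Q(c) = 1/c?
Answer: 128/21 ≈ 6.0952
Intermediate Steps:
Z = 131/21 (Z = -131/(-21) = -131*(-1/21) = 131/21 ≈ 6.2381)
Z + Q(-7) = 131/21 + 1/(-7) = 131/21 - ⅐ = 128/21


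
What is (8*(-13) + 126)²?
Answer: 484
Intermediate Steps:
(8*(-13) + 126)² = (-104 + 126)² = 22² = 484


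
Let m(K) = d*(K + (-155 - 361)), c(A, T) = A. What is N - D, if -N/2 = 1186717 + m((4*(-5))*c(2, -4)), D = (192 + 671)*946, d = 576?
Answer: -2549320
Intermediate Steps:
D = 816398 (D = 863*946 = 816398)
m(K) = -297216 + 576*K (m(K) = 576*(K + (-155 - 361)) = 576*(K - 516) = 576*(-516 + K) = -297216 + 576*K)
N = -1732922 (N = -2*(1186717 + (-297216 + 576*((4*(-5))*2))) = -2*(1186717 + (-297216 + 576*(-20*2))) = -2*(1186717 + (-297216 + 576*(-40))) = -2*(1186717 + (-297216 - 23040)) = -2*(1186717 - 320256) = -2*866461 = -1732922)
N - D = -1732922 - 1*816398 = -1732922 - 816398 = -2549320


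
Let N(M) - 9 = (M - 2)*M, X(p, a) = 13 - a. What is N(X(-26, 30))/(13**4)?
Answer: 332/28561 ≈ 0.011624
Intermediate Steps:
N(M) = 9 + M*(-2 + M) (N(M) = 9 + (M - 2)*M = 9 + (-2 + M)*M = 9 + M*(-2 + M))
N(X(-26, 30))/(13**4) = (9 + (13 - 1*30)**2 - 2*(13 - 1*30))/(13**4) = (9 + (13 - 30)**2 - 2*(13 - 30))/28561 = (9 + (-17)**2 - 2*(-17))*(1/28561) = (9 + 289 + 34)*(1/28561) = 332*(1/28561) = 332/28561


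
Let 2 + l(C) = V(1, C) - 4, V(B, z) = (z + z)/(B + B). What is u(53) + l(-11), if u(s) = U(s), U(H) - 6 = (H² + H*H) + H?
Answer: 5660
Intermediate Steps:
V(B, z) = z/B (V(B, z) = (2*z)/((2*B)) = (2*z)*(1/(2*B)) = z/B)
l(C) = -6 + C (l(C) = -2 + (C/1 - 4) = -2 + (C*1 - 4) = -2 + (C - 4) = -2 + (-4 + C) = -6 + C)
U(H) = 6 + H + 2*H² (U(H) = 6 + ((H² + H*H) + H) = 6 + ((H² + H²) + H) = 6 + (2*H² + H) = 6 + (H + 2*H²) = 6 + H + 2*H²)
u(s) = 6 + s + 2*s²
u(53) + l(-11) = (6 + 53 + 2*53²) + (-6 - 11) = (6 + 53 + 2*2809) - 17 = (6 + 53 + 5618) - 17 = 5677 - 17 = 5660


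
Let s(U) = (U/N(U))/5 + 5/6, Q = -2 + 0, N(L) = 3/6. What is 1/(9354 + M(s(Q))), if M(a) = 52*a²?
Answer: 225/2104663 ≈ 0.00010691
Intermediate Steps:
N(L) = ½ (N(L) = 3*(⅙) = ½)
Q = -2
s(U) = ⅚ + 2*U/5 (s(U) = (U/(½))/5 + 5/6 = (U*2)*(⅕) + 5*(⅙) = (2*U)*(⅕) + ⅚ = 2*U/5 + ⅚ = ⅚ + 2*U/5)
1/(9354 + M(s(Q))) = 1/(9354 + 52*(⅚ + (⅖)*(-2))²) = 1/(9354 + 52*(⅚ - ⅘)²) = 1/(9354 + 52*(1/30)²) = 1/(9354 + 52*(1/900)) = 1/(9354 + 13/225) = 1/(2104663/225) = 225/2104663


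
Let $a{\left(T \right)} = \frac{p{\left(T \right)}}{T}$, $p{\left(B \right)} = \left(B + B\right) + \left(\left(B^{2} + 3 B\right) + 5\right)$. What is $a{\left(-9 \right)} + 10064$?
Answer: $\frac{90535}{9} \approx 10059.0$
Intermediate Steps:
$p{\left(B \right)} = 5 + B^{2} + 5 B$ ($p{\left(B \right)} = 2 B + \left(5 + B^{2} + 3 B\right) = 5 + B^{2} + 5 B$)
$a{\left(T \right)} = \frac{5 + T^{2} + 5 T}{T}$
$a{\left(-9 \right)} + 10064 = \left(5 - 9 + \frac{5}{-9}\right) + 10064 = \left(5 - 9 + 5 \left(- \frac{1}{9}\right)\right) + 10064 = \left(5 - 9 - \frac{5}{9}\right) + 10064 = - \frac{41}{9} + 10064 = \frac{90535}{9}$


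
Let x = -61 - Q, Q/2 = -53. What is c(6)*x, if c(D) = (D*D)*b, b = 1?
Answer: 1620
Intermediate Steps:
Q = -106 (Q = 2*(-53) = -106)
x = 45 (x = -61 - 1*(-106) = -61 + 106 = 45)
c(D) = D² (c(D) = (D*D)*1 = D²*1 = D²)
c(6)*x = 6²*45 = 36*45 = 1620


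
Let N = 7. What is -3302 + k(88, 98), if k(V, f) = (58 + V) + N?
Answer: -3149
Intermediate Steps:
k(V, f) = 65 + V (k(V, f) = (58 + V) + 7 = 65 + V)
-3302 + k(88, 98) = -3302 + (65 + 88) = -3302 + 153 = -3149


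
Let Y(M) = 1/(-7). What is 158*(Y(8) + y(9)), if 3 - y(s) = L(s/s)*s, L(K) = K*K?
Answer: -6794/7 ≈ -970.57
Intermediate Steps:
Y(M) = -1/7
L(K) = K**2
y(s) = 3 - s (y(s) = 3 - (s/s)**2*s = 3 - 1**2*s = 3 - s)
158*(Y(8) + y(9)) = 158*(-1/7 + (3 - 1*9)) = 158*(-1/7 + (3 - 9)) = 158*(-1/7 - 6) = 158*(-43/7) = -6794/7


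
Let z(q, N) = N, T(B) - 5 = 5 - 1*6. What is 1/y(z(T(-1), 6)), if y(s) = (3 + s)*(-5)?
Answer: -1/45 ≈ -0.022222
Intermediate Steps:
T(B) = 4 (T(B) = 5 + (5 - 1*6) = 5 + (5 - 6) = 5 - 1 = 4)
y(s) = -15 - 5*s
1/y(z(T(-1), 6)) = 1/(-15 - 5*6) = 1/(-15 - 30) = 1/(-45) = -1/45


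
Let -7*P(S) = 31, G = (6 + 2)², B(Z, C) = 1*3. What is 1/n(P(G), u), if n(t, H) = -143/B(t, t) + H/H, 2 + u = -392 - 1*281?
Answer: -3/140 ≈ -0.021429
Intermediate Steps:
B(Z, C) = 3
u = -675 (u = -2 + (-392 - 1*281) = -2 + (-392 - 281) = -2 - 673 = -675)
G = 64 (G = 8² = 64)
P(S) = -31/7 (P(S) = -⅐*31 = -31/7)
n(t, H) = -140/3 (n(t, H) = -143/3 + H/H = -143*⅓ + 1 = -143/3 + 1 = -140/3)
1/n(P(G), u) = 1/(-140/3) = -3/140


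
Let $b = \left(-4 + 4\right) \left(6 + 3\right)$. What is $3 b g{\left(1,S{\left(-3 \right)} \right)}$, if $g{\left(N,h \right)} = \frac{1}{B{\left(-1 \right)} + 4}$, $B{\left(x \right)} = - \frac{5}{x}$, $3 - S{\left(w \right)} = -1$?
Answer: $0$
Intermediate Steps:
$S{\left(w \right)} = 4$ ($S{\left(w \right)} = 3 - -1 = 3 + 1 = 4$)
$g{\left(N,h \right)} = \frac{1}{9}$ ($g{\left(N,h \right)} = \frac{1}{- \frac{5}{-1} + 4} = \frac{1}{\left(-5\right) \left(-1\right) + 4} = \frac{1}{5 + 4} = \frac{1}{9}$)
$b = 0$ ($b = 0 \cdot 9 = 0$)
$3 b g{\left(1,S{\left(-3 \right)} \right)} = 3 \cdot 0 \cdot \frac{1}{9} = 3 \cdot 0 = 0$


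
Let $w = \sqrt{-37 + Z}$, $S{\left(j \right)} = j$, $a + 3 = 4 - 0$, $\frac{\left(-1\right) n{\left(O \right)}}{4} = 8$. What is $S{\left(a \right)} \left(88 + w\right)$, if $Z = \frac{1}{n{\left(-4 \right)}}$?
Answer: $88 + \frac{i \sqrt{2370}}{8} \approx 88.0 + 6.0853 i$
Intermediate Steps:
$n{\left(O \right)} = -32$ ($n{\left(O \right)} = \left(-4\right) 8 = -32$)
$a = 1$ ($a = -3 + \left(4 - 0\right) = -3 + \left(4 + 0\right) = -3 + 4 = 1$)
$Z = - \frac{1}{32}$ ($Z = \frac{1}{-32} = - \frac{1}{32} \approx -0.03125$)
$w = \frac{i \sqrt{2370}}{8}$ ($w = \sqrt{-37 - \frac{1}{32}} = \sqrt{- \frac{1185}{32}} = \frac{i \sqrt{2370}}{8} \approx 6.0853 i$)
$S{\left(a \right)} \left(88 + w\right) = 1 \left(88 + \frac{i \sqrt{2370}}{8}\right) = 88 + \frac{i \sqrt{2370}}{8}$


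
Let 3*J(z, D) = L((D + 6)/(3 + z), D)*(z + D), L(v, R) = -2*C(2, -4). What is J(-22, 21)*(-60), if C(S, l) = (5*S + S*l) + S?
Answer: -160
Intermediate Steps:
C(S, l) = 6*S + S*l
L(v, R) = -8 (L(v, R) = -4*(6 - 4) = -4*2 = -2*4 = -8)
J(z, D) = -8*D/3 - 8*z/3 (J(z, D) = (-8*(z + D))/3 = (-8*(D + z))/3 = (-8*D - 8*z)/3 = -8*D/3 - 8*z/3)
J(-22, 21)*(-60) = (-8/3*21 - 8/3*(-22))*(-60) = (-56 + 176/3)*(-60) = (8/3)*(-60) = -160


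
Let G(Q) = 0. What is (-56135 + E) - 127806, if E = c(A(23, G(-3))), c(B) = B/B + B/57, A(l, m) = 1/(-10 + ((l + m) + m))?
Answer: -136299539/741 ≈ -1.8394e+5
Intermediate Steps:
A(l, m) = 1/(-10 + l + 2*m) (A(l, m) = 1/(-10 + (l + 2*m)) = 1/(-10 + l + 2*m))
c(B) = 1 + B/57 (c(B) = 1 + B*(1/57) = 1 + B/57)
E = 742/741 (E = 1 + 1/(57*(-10 + 23 + 2*0)) = 1 + 1/(57*(-10 + 23 + 0)) = 1 + (1/57)/13 = 1 + (1/57)*(1/13) = 1 + 1/741 = 742/741 ≈ 1.0014)
(-56135 + E) - 127806 = (-56135 + 742/741) - 127806 = -41595293/741 - 127806 = -136299539/741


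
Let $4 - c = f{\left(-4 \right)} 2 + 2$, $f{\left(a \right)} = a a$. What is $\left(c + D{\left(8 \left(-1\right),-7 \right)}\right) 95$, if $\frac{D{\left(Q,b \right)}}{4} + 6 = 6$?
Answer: $-2850$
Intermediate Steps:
$D{\left(Q,b \right)} = 0$ ($D{\left(Q,b \right)} = -24 + 4 \cdot 6 = -24 + 24 = 0$)
$f{\left(a \right)} = a^{2}$
$c = -30$ ($c = 4 - \left(\left(-4\right)^{2} \cdot 2 + 2\right) = 4 - \left(16 \cdot 2 + 2\right) = 4 - \left(32 + 2\right) = 4 - 34 = -30$)
$\left(c + D{\left(8 \left(-1\right),-7 \right)}\right) 95 = \left(-30 + 0\right) 95 = \left(-30\right) 95 = -2850$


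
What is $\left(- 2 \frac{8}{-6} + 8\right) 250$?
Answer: $\frac{8000}{3} \approx 2666.7$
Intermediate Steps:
$\left(- 2 \frac{8}{-6} + 8\right) 250 = \left(- 2 \cdot 8 \left(- \frac{1}{6}\right) + 8\right) 250 = \left(\left(-2\right) \left(- \frac{4}{3}\right) + 8\right) 250 = \left(\frac{8}{3} + 8\right) 250 = \frac{32}{3} \cdot 250 = \frac{8000}{3}$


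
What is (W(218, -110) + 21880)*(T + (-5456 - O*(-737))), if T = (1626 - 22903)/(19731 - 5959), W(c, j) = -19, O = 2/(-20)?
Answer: -8326451061747/68860 ≈ -1.2092e+8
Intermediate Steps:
O = -1/10 (O = 2*(-1/20) = -1/10 ≈ -0.10000)
T = -21277/13772 ≈ -1.5449
(W(218, -110) + 21880)*(T + (-5456 - O*(-737))) = (-19 + 21880)*(-21277/13772 + (-5456 - (-1)*(-737)/10)) = 21861*(-21277/13772 + (-5456 - 1*737/10)) = 21861*(-21277/13772 + (-5456 - 737/10)) = 21861*(-21277/13772 - 55297/10) = 21861*(-380881527/68860) = -8326451061747/68860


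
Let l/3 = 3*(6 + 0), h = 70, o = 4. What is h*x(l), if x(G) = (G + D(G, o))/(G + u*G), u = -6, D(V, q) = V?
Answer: -28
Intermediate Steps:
l = 54 (l = 3*(3*(6 + 0)) = 3*(3*6) = 3*18 = 54)
x(G) = -2/5 (x(G) = (G + G)/(G - 6*G) = (2*G)/((-5*G)) = (2*G)*(-1/(5*G)) = -2/5)
h*x(l) = 70*(-2/5) = -28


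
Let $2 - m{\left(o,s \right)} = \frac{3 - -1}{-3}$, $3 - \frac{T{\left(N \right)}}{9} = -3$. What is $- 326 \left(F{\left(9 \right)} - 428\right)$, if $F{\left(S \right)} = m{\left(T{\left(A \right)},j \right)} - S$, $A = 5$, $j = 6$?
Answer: $\frac{424126}{3} \approx 1.4138 \cdot 10^{5}$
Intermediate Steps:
$T{\left(N \right)} = 54$ ($T{\left(N \right)} = 27 - -27 = 27 + 27 = 54$)
$m{\left(o,s \right)} = \frac{10}{3}$ ($m{\left(o,s \right)} = 2 - \frac{3 - -1}{-3} = 2 - \left(3 + 1\right) \left(- \frac{1}{3}\right) = 2 - 4 \left(- \frac{1}{3}\right) = 2 - - \frac{4}{3} = 2 + \frac{4}{3} = \frac{10}{3}$)
$F{\left(S \right)} = \frac{10}{3} - S$
$- 326 \left(F{\left(9 \right)} - 428\right) = - 326 \left(\left(\frac{10}{3} - 9\right) - 428\right) = - 326 \left(- \frac{17}{3} - 428\right) = \left(-326\right) \left(- \frac{1301}{3}\right) = \frac{424126}{3}$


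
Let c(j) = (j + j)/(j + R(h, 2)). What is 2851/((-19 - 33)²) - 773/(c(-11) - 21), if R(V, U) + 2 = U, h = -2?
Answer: 2144361/51376 ≈ 41.739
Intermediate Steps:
R(V, U) = -2 + U
c(j) = 2 (c(j) = (j + j)/(j + (-2 + 2)) = (2*j)/(j + 0) = (2*j)/j = 2)
2851/((-19 - 33)²) - 773/(c(-11) - 21) = 2851/((-19 - 33)²) - 773/(2 - 21) = 2851/((-52)²) - 773/(-19) = 2851/2704 - 773*(-1/19) = 2851*(1/2704) + 773/19 = 2851/2704 + 773/19 = 2144361/51376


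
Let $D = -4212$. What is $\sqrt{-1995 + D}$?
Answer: $i \sqrt{6207} \approx 78.785 i$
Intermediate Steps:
$\sqrt{-1995 + D} = \sqrt{-1995 - 4212} = \sqrt{-6207} = i \sqrt{6207}$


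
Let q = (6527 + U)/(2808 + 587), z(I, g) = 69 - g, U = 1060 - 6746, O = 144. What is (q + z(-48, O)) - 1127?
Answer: -4079949/3395 ≈ -1201.8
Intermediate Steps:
U = -5686
q = 841/3395 (q = (6527 - 5686)/(2808 + 587) = 841/3395 ≈ 0.24772)
(q + z(-48, O)) - 1127 = (841/3395 + (69 - 1*144)) - 1127 = (841/3395 + (69 - 144)) - 1127 = (841/3395 - 75) - 1127 = -253784/3395 - 1127 = -4079949/3395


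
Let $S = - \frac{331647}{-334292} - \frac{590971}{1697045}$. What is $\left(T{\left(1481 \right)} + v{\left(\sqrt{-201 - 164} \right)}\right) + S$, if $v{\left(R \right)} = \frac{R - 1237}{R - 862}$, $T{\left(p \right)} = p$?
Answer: $\frac{29784619184805438227}{20082966408999060} + \frac{125 i \sqrt{365}}{247803} \approx 1483.1 + 0.0096372 i$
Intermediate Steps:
$S = \frac{52180429369}{81044081020}$ ($S = \left(-331647\right) \left(- \frac{1}{334292}\right) - \frac{590971}{1697045} = \frac{331647}{334292} - \frac{590971}{1697045} = \frac{52180429369}{81044081020} \approx 0.64385$)
$v{\left(R \right)} = \frac{-1237 + R}{-862 + R}$
$\left(T{\left(1481 \right)} + v{\left(\sqrt{-201 - 164} \right)}\right) + S = \left(1481 + \frac{-1237 + \sqrt{-201 - 164}}{-862 + \sqrt{-201 - 164}}\right) + \frac{52180429369}{81044081020} = \left(1481 + \frac{-1237 + \sqrt{-365}}{-862 + \sqrt{-365}}\right) + \frac{52180429369}{81044081020} = \left(1481 + \frac{-1237 + i \sqrt{365}}{-862 + i \sqrt{365}}\right) + \frac{52180429369}{81044081020} = \frac{120078464419989}{81044081020} + \frac{-1237 + i \sqrt{365}}{-862 + i \sqrt{365}}$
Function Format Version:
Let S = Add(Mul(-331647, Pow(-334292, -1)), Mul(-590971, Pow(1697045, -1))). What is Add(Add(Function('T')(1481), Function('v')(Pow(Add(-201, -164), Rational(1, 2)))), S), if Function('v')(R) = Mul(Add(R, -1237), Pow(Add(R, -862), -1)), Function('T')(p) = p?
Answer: Add(Rational(29784619184805438227, 20082966408999060), Mul(Rational(125, 247803), I, Pow(365, Rational(1, 2)))) ≈ Add(1483.1, Mul(0.0096372, I))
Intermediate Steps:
S = Rational(52180429369, 81044081020) (S = Add(Mul(-331647, Rational(-1, 334292)), Mul(-590971, Rational(1, 1697045))) = Add(Rational(331647, 334292), Rational(-590971, 1697045)) = Rational(52180429369, 81044081020) ≈ 0.64385)
Function('v')(R) = Mul(Pow(Add(-862, R), -1), Add(-1237, R)) (Function('v')(R) = Mul(Add(-1237, R), Pow(Add(-862, R), -1)) = Mul(Pow(Add(-862, R), -1), Add(-1237, R)))
Add(Add(Function('T')(1481), Function('v')(Pow(Add(-201, -164), Rational(1, 2)))), S) = Add(Add(1481, Mul(Pow(Add(-862, Pow(Add(-201, -164), Rational(1, 2))), -1), Add(-1237, Pow(Add(-201, -164), Rational(1, 2))))), Rational(52180429369, 81044081020)) = Add(Add(1481, Mul(Pow(Add(-862, Pow(-365, Rational(1, 2))), -1), Add(-1237, Pow(-365, Rational(1, 2))))), Rational(52180429369, 81044081020)) = Add(Add(1481, Mul(Pow(Add(-862, Mul(I, Pow(365, Rational(1, 2)))), -1), Add(-1237, Mul(I, Pow(365, Rational(1, 2)))))), Rational(52180429369, 81044081020)) = Add(Rational(120078464419989, 81044081020), Mul(Pow(Add(-862, Mul(I, Pow(365, Rational(1, 2)))), -1), Add(-1237, Mul(I, Pow(365, Rational(1, 2))))))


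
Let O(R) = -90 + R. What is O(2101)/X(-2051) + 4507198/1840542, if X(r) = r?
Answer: 2771466568/1887475821 ≈ 1.4683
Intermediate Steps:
O(2101)/X(-2051) + 4507198/1840542 = (-90 + 2101)/(-2051) + 4507198/1840542 = 2011*(-1/2051) + 4507198*(1/1840542) = -2011/2051 + 2253599/920271 = 2771466568/1887475821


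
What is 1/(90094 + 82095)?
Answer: 1/172189 ≈ 5.8076e-6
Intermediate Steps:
1/(90094 + 82095) = 1/172189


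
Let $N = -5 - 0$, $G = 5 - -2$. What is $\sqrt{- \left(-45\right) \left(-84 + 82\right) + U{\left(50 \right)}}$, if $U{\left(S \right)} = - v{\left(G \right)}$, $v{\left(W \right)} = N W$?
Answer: $i \sqrt{55} \approx 7.4162 i$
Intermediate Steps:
$G = 7$ ($G = 5 + 2 = 7$)
$N = -5$ ($N = -5 + 0 = -5$)
$v{\left(W \right)} = - 5 W$
$U{\left(S \right)} = 35$ ($U{\left(S \right)} = - \left(-5\right) 7 = \left(-1\right) \left(-35\right) = 35$)
$\sqrt{- \left(-45\right) \left(-84 + 82\right) + U{\left(50 \right)}} = \sqrt{- \left(-45\right) \left(-84 + 82\right) + 35} = \sqrt{- \left(-45\right) \left(-2\right) + 35} = \sqrt{\left(-1\right) 90 + 35} = \sqrt{-90 + 35} = \sqrt{-55} = i \sqrt{55}$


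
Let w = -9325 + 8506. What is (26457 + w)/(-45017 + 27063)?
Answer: -12819/8977 ≈ -1.4280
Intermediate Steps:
w = -819
(26457 + w)/(-45017 + 27063) = (26457 - 819)/(-45017 + 27063) = 25638/(-17954) = 25638*(-1/17954) = -12819/8977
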